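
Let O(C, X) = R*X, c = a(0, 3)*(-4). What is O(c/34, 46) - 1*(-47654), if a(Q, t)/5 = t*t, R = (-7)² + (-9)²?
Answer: 53634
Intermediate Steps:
R = 130 (R = 49 + 81 = 130)
a(Q, t) = 5*t² (a(Q, t) = 5*(t*t) = 5*t²)
c = -180 (c = (5*3²)*(-4) = (5*9)*(-4) = 45*(-4) = -180)
O(C, X) = 130*X
O(c/34, 46) - 1*(-47654) = 130*46 - 1*(-47654) = 5980 + 47654 = 53634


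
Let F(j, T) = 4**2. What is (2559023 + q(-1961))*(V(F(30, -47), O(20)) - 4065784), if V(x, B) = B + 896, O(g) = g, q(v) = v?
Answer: -10394119497816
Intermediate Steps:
F(j, T) = 16
V(x, B) = 896 + B
(2559023 + q(-1961))*(V(F(30, -47), O(20)) - 4065784) = (2559023 - 1961)*((896 + 20) - 4065784) = 2557062*(916 - 4065784) = 2557062*(-4064868) = -10394119497816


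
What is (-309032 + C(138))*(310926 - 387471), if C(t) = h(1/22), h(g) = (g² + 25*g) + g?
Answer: 11448905688675/484 ≈ 2.3655e+10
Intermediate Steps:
h(g) = g² + 26*g
C(t) = 573/484 (C(t) = (26 + 1/22)/22 = (1/22)*(573/22) = 573/484)
(-309032 + C(138))*(310926 - 387471) = (-309032 + 573/484)*(310926 - 387471) = -149570915/484*(-76545) = 11448905688675/484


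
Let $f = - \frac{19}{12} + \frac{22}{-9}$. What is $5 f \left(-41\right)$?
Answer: $\frac{29725}{36} \approx 825.69$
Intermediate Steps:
$f = - \frac{145}{36}$ ($f = \left(-19\right) \frac{1}{12} + 22 \left(- \frac{1}{9}\right) = - \frac{19}{12} - \frac{22}{9} = - \frac{145}{36} \approx -4.0278$)
$5 f \left(-41\right) = 5 \left(- \frac{145}{36}\right) \left(-41\right) = \left(- \frac{725}{36}\right) \left(-41\right) = \frac{29725}{36}$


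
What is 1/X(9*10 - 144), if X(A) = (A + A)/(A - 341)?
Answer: 395/108 ≈ 3.6574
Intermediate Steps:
X(A) = 2*A/(-341 + A) (X(A) = (2*A)/(-341 + A) = 2*A/(-341 + A))
1/X(9*10 - 144) = 1/(2*(9*10 - 144)/(-341 + (9*10 - 144))) = 1/(2*(90 - 144)/(-341 + (90 - 144))) = 1/(2*(-54)/(-341 - 54)) = 1/(2*(-54)/(-395)) = 1/(2*(-54)*(-1/395)) = 1/(108/395) = 395/108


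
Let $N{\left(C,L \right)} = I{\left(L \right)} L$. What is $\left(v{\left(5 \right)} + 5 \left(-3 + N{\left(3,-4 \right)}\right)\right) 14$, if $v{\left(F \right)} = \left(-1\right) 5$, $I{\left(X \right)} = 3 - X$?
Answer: $-2240$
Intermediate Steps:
$N{\left(C,L \right)} = L \left(3 - L\right)$ ($N{\left(C,L \right)} = \left(3 - L\right) L = L \left(3 - L\right)$)
$v{\left(F \right)} = -5$
$\left(v{\left(5 \right)} + 5 \left(-3 + N{\left(3,-4 \right)}\right)\right) 14 = \left(-5 + 5 \left(-3 - 4 \left(3 - -4\right)\right)\right) 14 = \left(-5 + 5 \left(-3 - 4 \left(3 + 4\right)\right)\right) 14 = \left(-5 + 5 \left(-3 - 28\right)\right) 14 = \left(-5 + 5 \left(-31\right)\right) 14 = \left(-5 - 155\right) 14 = \left(-160\right) 14 = -2240$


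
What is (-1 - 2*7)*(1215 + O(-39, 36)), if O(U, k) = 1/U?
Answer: -236920/13 ≈ -18225.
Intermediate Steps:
(-1 - 2*7)*(1215 + O(-39, 36)) = (-1 - 2*7)*(1215 + 1/(-39)) = (-1 - 14)*(1215 - 1/39) = -15*47384/39 = -236920/13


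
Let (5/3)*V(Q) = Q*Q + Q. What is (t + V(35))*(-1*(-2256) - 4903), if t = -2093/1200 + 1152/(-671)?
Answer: -1603934818859/805200 ≈ -1.9920e+6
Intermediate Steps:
V(Q) = 3*Q/5 + 3*Q²/5 (V(Q) = 3*(Q*Q + Q)/5 = 3*(Q² + Q)/5 = 3*(Q + Q²)/5 = 3*Q/5 + 3*Q²/5)
t = -2786803/805200 (t = -2093*1/1200 + 1152*(-1/671) = -2093/1200 - 1152/671 = -2786803/805200 ≈ -3.4610)
(t + V(35))*(-1*(-2256) - 4903) = (-2786803/805200 + (⅗)*35*(1 + 35))*(-1*(-2256) - 4903) = (-2786803/805200 + (⅗)*35*36)*(2256 - 4903) = (-2786803/805200 + 756)*(-2647) = (605944397/805200)*(-2647) = -1603934818859/805200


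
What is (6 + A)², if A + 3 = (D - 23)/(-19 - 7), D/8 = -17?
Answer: 56169/676 ≈ 83.090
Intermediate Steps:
D = -136 (D = 8*(-17) = -136)
A = 81/26 (A = -3 + (-136 - 23)/(-19 - 7) = -3 - 159/(-26) = -3 - 159*(-1/26) = -3 + 159/26 = 81/26 ≈ 3.1154)
(6 + A)² = (6 + 81/26)² = (237/26)² = 56169/676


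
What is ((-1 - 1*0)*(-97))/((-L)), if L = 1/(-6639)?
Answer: 643983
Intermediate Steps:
L = -1/6639 ≈ -0.00015063
((-1 - 1*0)*(-97))/((-L)) = ((-1 - 1*0)*(-97))/((-1*(-1/6639))) = ((-1 + 0)*(-97))/(1/6639) = -1*(-97)*6639 = 97*6639 = 643983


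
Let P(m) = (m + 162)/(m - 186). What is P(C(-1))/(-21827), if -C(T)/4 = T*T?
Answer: 79/2073565 ≈ 3.8099e-5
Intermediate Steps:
C(T) = -4*T² (C(T) = -4*T*T = -4*T²)
P(m) = (162 + m)/(-186 + m)
P(C(-1))/(-21827) = ((162 - 4*(-1)²)/(-186 - 4*(-1)²))/(-21827) = ((162 - 4*1)/(-186 - 4*1))*(-1/21827) = ((162 - 4)/(-186 - 4))*(-1/21827) = (158/(-190))*(-1/21827) = -1/190*158*(-1/21827) = -79/95*(-1/21827) = 79/2073565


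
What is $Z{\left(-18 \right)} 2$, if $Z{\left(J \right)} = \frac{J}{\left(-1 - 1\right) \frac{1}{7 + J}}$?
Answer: $-198$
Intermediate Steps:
$Z{\left(J \right)} = J \left(- \frac{7}{2} - \frac{J}{2}\right)$ ($Z{\left(J \right)} = \frac{J}{\left(-2\right) \frac{1}{7 + J}} = J \left(- \frac{7}{2} - \frac{J}{2}\right)$)
$Z{\left(-18 \right)} 2 = \left(- \frac{1}{2}\right) \left(-18\right) \left(7 - 18\right) 2 = \left(- \frac{1}{2}\right) \left(-18\right) \left(-11\right) 2 = \left(-99\right) 2 = -198$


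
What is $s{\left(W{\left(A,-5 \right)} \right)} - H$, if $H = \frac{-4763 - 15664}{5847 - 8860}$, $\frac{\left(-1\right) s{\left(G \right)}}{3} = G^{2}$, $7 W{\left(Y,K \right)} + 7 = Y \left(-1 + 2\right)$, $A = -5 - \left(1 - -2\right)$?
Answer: $- \frac{3034698}{147637} \approx -20.555$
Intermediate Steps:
$A = -8$ ($A = -5 - \left(1 + 2\right) = -5 - 3 = -8$)
$W{\left(Y,K \right)} = -1 + \frac{Y}{7}$ ($W{\left(Y,K \right)} = -1 + \frac{Y \left(-1 + 2\right)}{7} = -1 + \frac{Y 1}{7} = -1 + \frac{Y}{7}$)
$s{\left(G \right)} = - 3 G^{2}$
$H = \frac{20427}{3013}$ ($H = - \frac{20427}{-3013} = \left(-20427\right) \left(- \frac{1}{3013}\right) = \frac{20427}{3013} \approx 6.7796$)
$s{\left(W{\left(A,-5 \right)} \right)} - H = - 3 \left(-1 + \frac{1}{7} \left(-8\right)\right)^{2} - \frac{20427}{3013} = - 3 \left(-1 - \frac{8}{7}\right)^{2} - \frac{20427}{3013} = - 3 \left(- \frac{15}{7}\right)^{2} - \frac{20427}{3013} = \left(-3\right) \frac{225}{49} - \frac{20427}{3013} = - \frac{675}{49} - \frac{20427}{3013} = - \frac{3034698}{147637}$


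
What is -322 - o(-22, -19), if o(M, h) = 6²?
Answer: -358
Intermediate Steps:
o(M, h) = 36
-322 - o(-22, -19) = -322 - 1*36 = -322 - 36 = -358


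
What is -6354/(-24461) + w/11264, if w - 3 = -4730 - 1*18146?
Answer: -487924997/275528704 ≈ -1.7709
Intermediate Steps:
w = -22873 (w = 3 + (-4730 - 1*18146) = 3 + (-4730 - 18146) = 3 - 22876 = -22873)
-6354/(-24461) + w/11264 = -6354/(-24461) - 22873/11264 = -6354*(-1/24461) - 22873*1/11264 = 6354/24461 - 22873/11264 = -487924997/275528704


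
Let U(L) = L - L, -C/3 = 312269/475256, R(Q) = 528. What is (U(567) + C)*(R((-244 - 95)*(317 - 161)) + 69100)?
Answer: -16306999449/118814 ≈ -1.3725e+5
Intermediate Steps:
C = -936807/475256 ≈ -1.9712
U(L) = 0
(U(567) + C)*(R((-244 - 95)*(317 - 161)) + 69100) = (0 - 936807/475256)*(528 + 69100) = -936807/475256*69628 = -16306999449/118814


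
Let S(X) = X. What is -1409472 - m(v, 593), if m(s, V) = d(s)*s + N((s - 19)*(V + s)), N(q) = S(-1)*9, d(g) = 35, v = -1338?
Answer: -1362633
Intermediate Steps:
N(q) = -9 (N(q) = -1*9 = -9)
m(s, V) = -9 + 35*s (m(s, V) = 35*s - 9 = -9 + 35*s)
-1409472 - m(v, 593) = -1409472 - (-9 + 35*(-1338)) = -1409472 - (-9 - 46830) = -1409472 - 1*(-46839) = -1409472 + 46839 = -1362633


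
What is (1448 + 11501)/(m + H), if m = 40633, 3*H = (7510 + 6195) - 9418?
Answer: 12949/42062 ≈ 0.30786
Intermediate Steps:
H = 1429 (H = ((7510 + 6195) - 9418)/3 = (13705 - 9418)/3 = (1/3)*4287 = 1429)
(1448 + 11501)/(m + H) = (1448 + 11501)/(40633 + 1429) = 12949/42062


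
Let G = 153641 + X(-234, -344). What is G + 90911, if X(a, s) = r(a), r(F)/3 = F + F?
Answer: 243148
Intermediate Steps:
r(F) = 6*F (r(F) = 3*(F + F) = 3*(2*F) = 6*F)
X(a, s) = 6*a
G = 152237 (G = 153641 + 6*(-234) = 153641 - 1404 = 152237)
G + 90911 = 152237 + 90911 = 243148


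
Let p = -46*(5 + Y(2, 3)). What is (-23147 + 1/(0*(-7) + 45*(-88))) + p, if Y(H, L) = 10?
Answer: -94394521/3960 ≈ -23837.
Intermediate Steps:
p = -690 (p = -46*(5 + 10) = -46*15 = -690)
(-23147 + 1/(0*(-7) + 45*(-88))) + p = (-23147 + 1/(0*(-7) + 45*(-88))) - 690 = (-23147 + 1/(0 - 3960)) - 690 = (-23147 + 1/(-3960)) - 690 = (-23147 - 1/3960) - 690 = -91662121/3960 - 690 = -94394521/3960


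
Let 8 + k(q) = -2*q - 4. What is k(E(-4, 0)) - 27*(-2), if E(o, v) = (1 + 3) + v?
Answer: 34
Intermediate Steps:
E(o, v) = 4 + v
k(q) = -12 - 2*q (k(q) = -8 + (-2*q - 4) = -8 + (-4 - 2*q) = -12 - 2*q)
k(E(-4, 0)) - 27*(-2) = (-12 - 2*(4 + 0)) - 27*(-2) = (-12 - 2*4) + 54 = (-12 - 8) + 54 = -20 + 54 = 34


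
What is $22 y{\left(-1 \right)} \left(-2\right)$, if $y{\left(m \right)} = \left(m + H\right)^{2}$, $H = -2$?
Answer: $-396$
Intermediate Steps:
$y{\left(m \right)} = \left(-2 + m\right)^{2}$ ($y{\left(m \right)} = \left(m - 2\right)^{2} = \left(-2 + m\right)^{2}$)
$22 y{\left(-1 \right)} \left(-2\right) = 22 \left(-2 - 1\right)^{2} \left(-2\right) = 22 \left(-3\right)^{2} \left(-2\right) = 22 \cdot 9 \left(-2\right) = 198 \left(-2\right) = -396$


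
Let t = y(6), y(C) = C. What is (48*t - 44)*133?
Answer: 32452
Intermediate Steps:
t = 6
(48*t - 44)*133 = (48*6 - 44)*133 = (288 - 44)*133 = 244*133 = 32452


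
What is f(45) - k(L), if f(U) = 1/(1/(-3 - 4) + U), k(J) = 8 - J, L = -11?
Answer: -5959/314 ≈ -18.978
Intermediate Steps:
f(U) = 1/(-⅐ + U) (f(U) = 1/(1/(-7) + U) = 1/(-⅐ + U))
f(45) - k(L) = 7/(-1 + 7*45) - (8 - 1*(-11)) = 7/(-1 + 315) - (8 + 11) = 7/314 - 1*19 = 7*(1/314) - 19 = 7/314 - 19 = -5959/314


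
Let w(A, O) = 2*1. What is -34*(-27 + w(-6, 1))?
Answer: 850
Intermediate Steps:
w(A, O) = 2
-34*(-27 + w(-6, 1)) = -34*(-27 + 2) = -34*(-25) = 850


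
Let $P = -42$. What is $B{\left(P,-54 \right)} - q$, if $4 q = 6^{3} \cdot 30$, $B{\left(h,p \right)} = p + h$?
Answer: $-1716$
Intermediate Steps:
$B{\left(h,p \right)} = h + p$
$q = 1620$ ($q = \frac{6^{3} \cdot 30}{4} = \frac{216 \cdot 30}{4} = \frac{1}{4} \cdot 6480 = 1620$)
$B{\left(P,-54 \right)} - q = \left(-42 - 54\right) - 1620 = -96 - 1620 = -1716$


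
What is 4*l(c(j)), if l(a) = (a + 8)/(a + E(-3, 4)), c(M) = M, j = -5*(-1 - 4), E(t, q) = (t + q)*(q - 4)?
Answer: 132/25 ≈ 5.2800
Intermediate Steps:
E(t, q) = (-4 + q)*(q + t) (E(t, q) = (q + t)*(-4 + q) = (-4 + q)*(q + t))
j = 25 (j = -5*(-5) = 25)
l(a) = (8 + a)/a (l(a) = (a + 8)/(a + (4² - 4*4 - 4*(-3) + 4*(-3))) = (8 + a)/(a + (16 - 16 + 12 - 12)) = (8 + a)/(a + 0) = (8 + a)/a)
4*l(c(j)) = 4*((8 + 25)/25) = 4*((1/25)*33) = 4*(33/25) = 132/25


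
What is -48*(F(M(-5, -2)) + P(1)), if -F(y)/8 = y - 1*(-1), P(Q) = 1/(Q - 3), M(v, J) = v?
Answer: -1512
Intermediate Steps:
P(Q) = 1/(-3 + Q)
F(y) = -8 - 8*y (F(y) = -8*(y - 1*(-1)) = -8*(y + 1) = -8*(1 + y) = -8 - 8*y)
-48*(F(M(-5, -2)) + P(1)) = -48*((-8 - 8*(-5)) + 1/(-3 + 1)) = -48*((-8 + 40) + 1/(-2)) = -48*(32 - 1/2) = -48*63/2 = -1512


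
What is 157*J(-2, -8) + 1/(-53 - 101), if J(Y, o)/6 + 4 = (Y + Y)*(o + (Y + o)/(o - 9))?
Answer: 63249631/2618 ≈ 24160.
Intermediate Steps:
J(Y, o) = -24 + 12*Y*(o + (Y + o)/(-9 + o)) (J(Y, o) = -24 + 6*((Y + Y)*(o + (Y + o)/(o - 9))) = -24 + 6*((2*Y)*(o + (Y + o)/(-9 + o))) = -24 + 6*(2*Y*(o + (Y + o)/(-9 + o))) = -24 + 12*Y*(o + (Y + o)/(-9 + o)))
157*J(-2, -8) + 1/(-53 - 101) = 157*(12*(18 + (-2)² - 2*(-8) - 2*(-8)² - 8*(-2)*(-8))/(-9 - 8)) + 1/(-53 - 101) = 157*(12*(18 + 4 + 16 - 2*64 - 128)/(-17)) + 1/(-154) = 157*(12*(-1/17)*(18 + 4 + 16 - 128 - 128)) - 1/154 = 157*(12*(-1/17)*(-218)) - 1/154 = 157*(2616/17) - 1/154 = 410712/17 - 1/154 = 63249631/2618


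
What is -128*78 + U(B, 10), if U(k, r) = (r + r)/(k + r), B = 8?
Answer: -89846/9 ≈ -9982.9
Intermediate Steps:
U(k, r) = 2*r/(k + r) (U(k, r) = (2*r)/(k + r) = 2*r/(k + r))
-128*78 + U(B, 10) = -128*78 + 2*10/(8 + 10) = -9984 + 2*10/18 = -9984 + 2*10*(1/18) = -9984 + 10/9 = -89846/9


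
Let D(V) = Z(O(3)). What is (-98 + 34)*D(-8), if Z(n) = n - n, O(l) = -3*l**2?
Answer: 0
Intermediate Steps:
Z(n) = 0
D(V) = 0
(-98 + 34)*D(-8) = (-98 + 34)*0 = -64*0 = 0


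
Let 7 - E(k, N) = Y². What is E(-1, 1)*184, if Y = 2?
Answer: 552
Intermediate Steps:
E(k, N) = 3 (E(k, N) = 7 - 1*2² = 7 - 1*4 = 7 - 4 = 3)
E(-1, 1)*184 = 3*184 = 552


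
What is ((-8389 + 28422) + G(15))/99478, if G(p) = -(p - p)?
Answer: 20033/99478 ≈ 0.20138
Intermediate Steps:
G(p) = 0 (G(p) = -1*0 = 0)
((-8389 + 28422) + G(15))/99478 = ((-8389 + 28422) + 0)/99478 = (20033 + 0)*(1/99478) = 20033*(1/99478) = 20033/99478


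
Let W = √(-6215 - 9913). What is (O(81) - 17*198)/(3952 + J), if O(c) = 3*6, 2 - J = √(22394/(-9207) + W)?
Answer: 10275012/(-12134826 + √2046*√(-11197 + 220968*I*√7)) ≈ -0.84843 - 0.0017298*I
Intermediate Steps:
W = 48*I*√7 (W = √(-16128) = 48*I*√7 ≈ 127.0*I)
J = 2 - √(-22394/9207 + 48*I*√7) (J = 2 - √(22394/(-9207) + 48*I*√7) = 2 - √(22394*(-1/9207) + 48*I*√7) = 2 - √(-22394/9207 + 48*I*√7) ≈ -5.8926 - 8.0452*I)
O(c) = 18
(O(81) - 17*198)/(3952 + J) = (18 - 17*198)/(3952 + (2 - √(-22909062 + 452100528*I*√7)/3069)) = (18 - 3366)/(3954 - √(-22909062 + 452100528*I*√7)/3069) = -3348/(3954 - √(-22909062 + 452100528*I*√7)/3069)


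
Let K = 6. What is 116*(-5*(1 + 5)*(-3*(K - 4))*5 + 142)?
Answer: 120872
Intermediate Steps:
116*(-5*(1 + 5)*(-3*(K - 4))*5 + 142) = 116*(-5*(1 + 5)*(-3*(6 - 4))*5 + 142) = 116*(-30*(-3*2)*5 + 142) = 116*(-30*(-6)*5 + 142) = 116*(-5*(-36)*5 + 142) = 116*(180*5 + 142) = 116*(900 + 142) = 116*1042 = 120872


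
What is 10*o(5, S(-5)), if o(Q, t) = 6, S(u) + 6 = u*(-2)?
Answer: 60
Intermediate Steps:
S(u) = -6 - 2*u (S(u) = -6 + u*(-2) = -6 - 2*u)
10*o(5, S(-5)) = 10*6 = 60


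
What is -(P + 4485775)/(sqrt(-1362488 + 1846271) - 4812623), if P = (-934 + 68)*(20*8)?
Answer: 20921506894945/23161339656346 + 4347215*sqrt(483783)/23161339656346 ≈ 0.90343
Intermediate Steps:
P = -138560 (P = -866*160 = -138560)
-(P + 4485775)/(sqrt(-1362488 + 1846271) - 4812623) = -(-138560 + 4485775)/(sqrt(-1362488 + 1846271) - 4812623) = -4347215/(sqrt(483783) - 4812623) = -4347215/(-4812623 + sqrt(483783))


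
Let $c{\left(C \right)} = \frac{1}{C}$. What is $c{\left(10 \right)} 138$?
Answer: $\frac{69}{5} \approx 13.8$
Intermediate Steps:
$c{\left(10 \right)} 138 = \frac{1}{10} \cdot 138 = \frac{69}{5}$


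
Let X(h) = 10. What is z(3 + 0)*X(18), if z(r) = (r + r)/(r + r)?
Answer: 10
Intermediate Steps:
z(r) = 1 (z(r) = (2*r)/((2*r)) = (2*r)*(1/(2*r)) = 1)
z(3 + 0)*X(18) = 1*10 = 10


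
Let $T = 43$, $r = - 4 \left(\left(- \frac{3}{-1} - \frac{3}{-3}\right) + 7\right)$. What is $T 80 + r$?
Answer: $3396$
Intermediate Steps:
$r = -44$ ($r = - 4 \left(\left(\left(-3\right) \left(-1\right) - -1\right) + 7\right) = - 4 \left(\left(3 + 1\right) + 7\right) = - 4 \left(4 + 7\right) = \left(-4\right) 11 = -44$)
$T 80 + r = 43 \cdot 80 - 44 = 3440 - 44 = 3396$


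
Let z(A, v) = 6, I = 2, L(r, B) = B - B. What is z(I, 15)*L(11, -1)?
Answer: 0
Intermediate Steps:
L(r, B) = 0
z(I, 15)*L(11, -1) = 6*0 = 0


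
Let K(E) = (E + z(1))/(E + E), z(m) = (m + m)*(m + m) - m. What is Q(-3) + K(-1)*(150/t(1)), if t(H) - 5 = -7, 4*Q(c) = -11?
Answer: 289/4 ≈ 72.250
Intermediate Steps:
z(m) = -m + 4*m² (z(m) = (2*m)*(2*m) - m = 4*m² - m = -m + 4*m²)
Q(c) = -11/4 (Q(c) = (¼)*(-11) = -11/4)
t(H) = -2 (t(H) = 5 - 7 = -2)
K(E) = (3 + E)/(2*E) (K(E) = (E + 1*(-1 + 4*1))/(E + E) = (E + 1*(-1 + 4))/((2*E)) = (E + 1*3)*(1/(2*E)) = (E + 3)*(1/(2*E)) = (3 + E)*(1/(2*E)) = (3 + E)/(2*E))
Q(-3) + K(-1)*(150/t(1)) = -11/4 + ((½)*(3 - 1)/(-1))*(150/(-2)) = -11/4 + ((½)*(-1)*2)*(150*(-½)) = -11/4 - 1*(-75) = -11/4 + 75 = 289/4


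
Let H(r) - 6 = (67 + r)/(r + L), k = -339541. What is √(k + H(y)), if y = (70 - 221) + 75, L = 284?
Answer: I*√918102757/52 ≈ 582.7*I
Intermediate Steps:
y = -76 (y = -151 + 75 = -76)
H(r) = 6 + (67 + r)/(284 + r) (H(r) = 6 + (67 + r)/(r + 284) = 6 + (67 + r)/(284 + r))
√(k + H(y)) = √(-339541 + 7*(253 - 76)/(284 - 76)) = √(-339541 + 7*177/208) = √(-339541 + 7*(1/208)*177) = √(-339541 + 1239/208) = √(-70623289/208) = I*√918102757/52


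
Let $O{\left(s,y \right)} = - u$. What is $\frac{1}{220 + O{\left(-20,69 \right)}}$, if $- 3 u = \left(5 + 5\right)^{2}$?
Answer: $\frac{3}{760} \approx 0.0039474$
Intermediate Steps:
$u = - \frac{100}{3}$ ($u = - \frac{\left(5 + 5\right)^{2}}{3} = - \frac{10^{2}}{3} = \left(- \frac{1}{3}\right) 100 = - \frac{100}{3} \approx -33.333$)
$O{\left(s,y \right)} = \frac{100}{3}$ ($O{\left(s,y \right)} = \left(-1\right) \left(- \frac{100}{3}\right) = \frac{100}{3}$)
$\frac{1}{220 + O{\left(-20,69 \right)}} = \frac{1}{220 + \frac{100}{3}} = \frac{1}{\frac{760}{3}} = \frac{3}{760}$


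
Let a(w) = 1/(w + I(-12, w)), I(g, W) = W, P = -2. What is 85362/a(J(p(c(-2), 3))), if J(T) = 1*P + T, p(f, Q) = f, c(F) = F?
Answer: -682896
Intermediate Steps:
J(T) = -2 + T (J(T) = 1*(-2) + T = -2 + T)
a(w) = 1/(2*w) (a(w) = 1/(w + w) = 1/(2*w))
85362/a(J(p(c(-2), 3))) = 85362/((1/(2*(-2 - 2)))) = 85362/(((1/2)/(-4))) = 85362/(((1/2)*(-1/4))) = 85362/(-1/8) = 85362*(-8) = -682896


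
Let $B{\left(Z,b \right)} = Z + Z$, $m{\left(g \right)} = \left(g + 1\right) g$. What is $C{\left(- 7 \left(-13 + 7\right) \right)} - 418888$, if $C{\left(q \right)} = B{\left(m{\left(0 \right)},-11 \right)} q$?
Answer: $-418888$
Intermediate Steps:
$m{\left(g \right)} = g \left(1 + g\right)$ ($m{\left(g \right)} = \left(1 + g\right) g = g \left(1 + g\right)$)
$B{\left(Z,b \right)} = 2 Z$
$C{\left(q \right)} = 0$ ($C{\left(q \right)} = 2 \cdot 0 \left(1 + 0\right) q = 2 \cdot 0 \cdot 1 q = 2 \cdot 0 q = 0 q = 0$)
$C{\left(- 7 \left(-13 + 7\right) \right)} - 418888 = 0 - 418888 = -418888$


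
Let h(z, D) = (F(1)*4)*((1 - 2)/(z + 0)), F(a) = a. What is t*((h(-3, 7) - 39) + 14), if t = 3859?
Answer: -273989/3 ≈ -91330.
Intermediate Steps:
h(z, D) = -4/z (h(z, D) = (1*4)*((1 - 2)/(z + 0)) = 4*(-1/z) = -4/z)
t*((h(-3, 7) - 39) + 14) = 3859*((-4/(-3) - 39) + 14) = 3859*((-4*(-⅓) - 39) + 14) = 3859*((4/3 - 39) + 14) = 3859*(-113/3 + 14) = 3859*(-71/3) = -273989/3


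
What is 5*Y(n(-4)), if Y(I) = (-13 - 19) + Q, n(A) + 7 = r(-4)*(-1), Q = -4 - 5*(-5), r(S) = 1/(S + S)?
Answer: -55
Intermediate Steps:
r(S) = 1/(2*S)
Q = 21 (Q = -4 + 25 = 21)
n(A) = -55/8 (n(A) = -7 + ((1/2)/(-4))*(-1) = -7 + ((1/2)*(-1/4))*(-1) = -7 - 1/8*(-1) = -7 + 1/8 = -55/8)
Y(I) = -11 (Y(I) = (-13 - 19) + 21 = -32 + 21 = -11)
5*Y(n(-4)) = 5*(-11) = -55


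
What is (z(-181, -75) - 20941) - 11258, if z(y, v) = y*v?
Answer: -18624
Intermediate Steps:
z(y, v) = v*y
(z(-181, -75) - 20941) - 11258 = (-75*(-181) - 20941) - 11258 = (13575 - 20941) - 11258 = -7366 - 11258 = -18624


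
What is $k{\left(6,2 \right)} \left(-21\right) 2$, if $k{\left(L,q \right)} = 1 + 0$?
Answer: $-42$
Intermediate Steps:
$k{\left(L,q \right)} = 1$
$k{\left(6,2 \right)} \left(-21\right) 2 = 1 \left(-21\right) 2 = \left(-21\right) 2 = -42$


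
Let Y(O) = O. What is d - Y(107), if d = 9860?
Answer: 9753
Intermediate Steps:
d - Y(107) = 9860 - 1*107 = 9860 - 107 = 9753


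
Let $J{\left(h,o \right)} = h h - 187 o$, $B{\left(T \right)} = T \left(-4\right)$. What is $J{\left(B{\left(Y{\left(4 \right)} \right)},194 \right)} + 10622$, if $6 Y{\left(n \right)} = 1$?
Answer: $- \frac{230900}{9} \approx -25656.0$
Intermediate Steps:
$Y{\left(n \right)} = \frac{1}{6}$ ($Y{\left(n \right)} = \frac{1}{6} \cdot 1 = \frac{1}{6}$)
$B{\left(T \right)} = - 4 T$
$J{\left(h,o \right)} = h^{2} - 187 o$
$J{\left(B{\left(Y{\left(4 \right)} \right)},194 \right)} + 10622 = \left(\left(\left(-4\right) \frac{1}{6}\right)^{2} - 36278\right) + 10622 = \left(\left(- \frac{2}{3}\right)^{2} - 36278\right) + 10622 = \left(\frac{4}{9} - 36278\right) + 10622 = - \frac{326498}{9} + 10622 = - \frac{230900}{9}$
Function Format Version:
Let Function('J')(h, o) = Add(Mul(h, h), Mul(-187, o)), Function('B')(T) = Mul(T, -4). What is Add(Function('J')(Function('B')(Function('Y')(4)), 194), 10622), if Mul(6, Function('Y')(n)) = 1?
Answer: Rational(-230900, 9) ≈ -25656.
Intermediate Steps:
Function('Y')(n) = Rational(1, 6) (Function('Y')(n) = Mul(Rational(1, 6), 1) = Rational(1, 6))
Function('B')(T) = Mul(-4, T)
Function('J')(h, o) = Add(Pow(h, 2), Mul(-187, o))
Add(Function('J')(Function('B')(Function('Y')(4)), 194), 10622) = Add(Add(Pow(Mul(-4, Rational(1, 6)), 2), Mul(-187, 194)), 10622) = Add(Add(Pow(Rational(-2, 3), 2), -36278), 10622) = Add(Add(Rational(4, 9), -36278), 10622) = Add(Rational(-326498, 9), 10622) = Rational(-230900, 9)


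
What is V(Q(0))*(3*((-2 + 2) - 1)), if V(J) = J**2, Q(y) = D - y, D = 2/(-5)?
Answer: -12/25 ≈ -0.48000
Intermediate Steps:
D = -2/5 (D = 2*(-1/5) = -2/5 ≈ -0.40000)
Q(y) = -2/5 - y
V(Q(0))*(3*((-2 + 2) - 1)) = (-2/5 - 1*0)**2*(3*((-2 + 2) - 1)) = (-2/5 + 0)**2*(3*(0 - 1)) = (-2/5)**2*(3*(-1)) = (4/25)*(-3) = -12/25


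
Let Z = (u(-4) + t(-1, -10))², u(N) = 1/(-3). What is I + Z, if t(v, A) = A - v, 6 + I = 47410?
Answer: 427420/9 ≈ 47491.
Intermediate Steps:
I = 47404 (I = -6 + 47410 = 47404)
u(N) = -⅓
Z = 784/9 (Z = (-⅓ + (-10 - 1*(-1)))² = (-⅓ + (-10 + 1))² = (-⅓ - 9)² = (-28/3)² = 784/9 ≈ 87.111)
I + Z = 47404 + 784/9 = 427420/9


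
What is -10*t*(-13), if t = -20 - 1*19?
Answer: -5070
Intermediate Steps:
t = -39 (t = -20 - 19 = -39)
-10*t*(-13) = -10*(-39)*(-13) = 390*(-13) = -5070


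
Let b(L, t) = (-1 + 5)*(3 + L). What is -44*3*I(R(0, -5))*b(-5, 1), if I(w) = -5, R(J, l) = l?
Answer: -5280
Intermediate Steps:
b(L, t) = 12 + 4*L (b(L, t) = 4*(3 + L) = 12 + 4*L)
-44*3*I(R(0, -5))*b(-5, 1) = -44*3*(-5)*(12 + 4*(-5)) = -(-660)*(12 - 20) = -(-660)*(-8) = -44*120 = -5280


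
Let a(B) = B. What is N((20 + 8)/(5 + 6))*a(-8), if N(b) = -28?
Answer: 224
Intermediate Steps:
N((20 + 8)/(5 + 6))*a(-8) = -28*(-8) = 224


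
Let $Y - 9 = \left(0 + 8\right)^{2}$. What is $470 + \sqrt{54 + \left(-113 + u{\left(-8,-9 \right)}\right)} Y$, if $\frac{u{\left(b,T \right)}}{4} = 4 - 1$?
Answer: $470 + 73 i \sqrt{47} \approx 470.0 + 500.46 i$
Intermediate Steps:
$u{\left(b,T \right)} = 12$ ($u{\left(b,T \right)} = 4 \left(4 - 1\right) = 4 \cdot 3 = 12$)
$Y = 73$ ($Y = 9 + \left(0 + 8\right)^{2} = 9 + 8^{2} = 9 + 64 = 73$)
$470 + \sqrt{54 + \left(-113 + u{\left(-8,-9 \right)}\right)} Y = 470 + \sqrt{54 + \left(-113 + 12\right)} 73 = 470 + \sqrt{54 - 101} \cdot 73 = 470 + \sqrt{-47} \cdot 73 = 470 + i \sqrt{47} \cdot 73 = 470 + 73 i \sqrt{47}$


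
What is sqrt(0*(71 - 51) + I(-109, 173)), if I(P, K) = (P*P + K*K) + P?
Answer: sqrt(41701) ≈ 204.21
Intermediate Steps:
I(P, K) = P + K**2 + P**2 (I(P, K) = (P**2 + K**2) + P = (K**2 + P**2) + P = P + K**2 + P**2)
sqrt(0*(71 - 51) + I(-109, 173)) = sqrt(0*(71 - 51) + (-109 + 173**2 + (-109)**2)) = sqrt(0*20 + (-109 + 29929 + 11881)) = sqrt(0 + 41701) = sqrt(41701)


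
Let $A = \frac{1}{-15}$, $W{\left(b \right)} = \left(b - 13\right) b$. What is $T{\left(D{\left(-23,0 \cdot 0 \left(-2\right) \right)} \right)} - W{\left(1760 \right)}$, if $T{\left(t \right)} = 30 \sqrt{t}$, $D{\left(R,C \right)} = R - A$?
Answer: $-3074720 + 4 i \sqrt{1290} \approx -3.0747 \cdot 10^{6} + 143.67 i$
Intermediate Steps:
$W{\left(b \right)} = b \left(-13 + b\right)$ ($W{\left(b \right)} = \left(-13 + b\right) b = b \left(-13 + b\right)$)
$A = - \frac{1}{15} \approx -0.066667$
$D{\left(R,C \right)} = \frac{1}{15} + R$ ($D{\left(R,C \right)} = R - - \frac{1}{15} = R + \frac{1}{15} = \frac{1}{15} + R$)
$T{\left(D{\left(-23,0 \cdot 0 \left(-2\right) \right)} \right)} - W{\left(1760 \right)} = 30 \sqrt{\frac{1}{15} - 23} - 1760 \left(-13 + 1760\right) = 30 \sqrt{- \frac{344}{15}} - 1760 \cdot 1747 = 30 \frac{2 i \sqrt{1290}}{15} - 3074720 = 4 i \sqrt{1290} - 3074720 = -3074720 + 4 i \sqrt{1290}$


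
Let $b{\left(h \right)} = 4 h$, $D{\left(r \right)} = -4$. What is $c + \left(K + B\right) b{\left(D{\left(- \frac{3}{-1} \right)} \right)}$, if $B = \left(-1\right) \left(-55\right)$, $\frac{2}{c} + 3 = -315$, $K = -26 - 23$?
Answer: $- \frac{15265}{159} \approx -96.006$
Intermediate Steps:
$K = -49$
$c = - \frac{1}{159}$ ($c = \frac{2}{-3 - 315} = \frac{2}{-318} = 2 \left(- \frac{1}{318}\right) = - \frac{1}{159} \approx -0.0062893$)
$B = 55$
$c + \left(K + B\right) b{\left(D{\left(- \frac{3}{-1} \right)} \right)} = - \frac{1}{159} + \left(-49 + 55\right) 4 \left(-4\right) = - \frac{1}{159} + 6 \left(-16\right) = - \frac{1}{159} - 96 = - \frac{15265}{159}$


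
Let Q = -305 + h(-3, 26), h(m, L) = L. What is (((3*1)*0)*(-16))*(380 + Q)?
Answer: 0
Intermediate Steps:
Q = -279 (Q = -305 + 26 = -279)
(((3*1)*0)*(-16))*(380 + Q) = (((3*1)*0)*(-16))*(380 - 279) = ((3*0)*(-16))*101 = (0*(-16))*101 = 0*101 = 0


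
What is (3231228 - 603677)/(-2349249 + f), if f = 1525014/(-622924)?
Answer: -818382289562/731702554545 ≈ -1.1185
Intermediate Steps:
f = -762507/311462 (f = 1525014*(-1/622924) = -762507/311462 ≈ -2.4482)
(3231228 - 603677)/(-2349249 + f) = (3231228 - 603677)/(-2349249 - 762507/311462) = 2627551/(-731702554545/311462) = 2627551*(-311462/731702554545) = -818382289562/731702554545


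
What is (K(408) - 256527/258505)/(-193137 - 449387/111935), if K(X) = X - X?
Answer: 94145409/18323545909162 ≈ 5.1379e-6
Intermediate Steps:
K(X) = 0
(K(408) - 256527/258505)/(-193137 - 449387/111935) = (0 - 256527/258505)/(-193137 - 449387/111935) = (0 - 256527*1/258505)/(-193137 - 449387*1/111935) = (0 - 256527/258505)/(-193137 - 7367/1835) = -256527/(258505*(-354413762/1835)) = -256527/258505*(-1835/354413762) = 94145409/18323545909162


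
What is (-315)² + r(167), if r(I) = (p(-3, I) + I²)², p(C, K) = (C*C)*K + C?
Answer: 863812546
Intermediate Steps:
p(C, K) = C + K*C² (p(C, K) = C²*K + C = K*C² + C = C + K*C²)
r(I) = (-3 + I² + 9*I)² (r(I) = (-3*(1 - 3*I) + I²)² = ((-3 + 9*I) + I²)² = (-3 + I² + 9*I)²)
(-315)² + r(167) = (-315)² + (-3 + 167² + 9*167)² = 99225 + (-3 + 27889 + 1503)² = 99225 + 29389² = 99225 + 863713321 = 863812546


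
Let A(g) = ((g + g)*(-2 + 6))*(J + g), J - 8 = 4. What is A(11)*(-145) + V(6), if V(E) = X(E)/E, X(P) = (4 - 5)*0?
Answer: -293480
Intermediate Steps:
J = 12 (J = 8 + 4 = 12)
X(P) = 0 (X(P) = -1*0 = 0)
V(E) = 0 (V(E) = 0/E = 0)
A(g) = 8*g*(12 + g) (A(g) = ((g + g)*(-2 + 6))*(12 + g) = ((2*g)*4)*(12 + g) = (8*g)*(12 + g) = 8*g*(12 + g))
A(11)*(-145) + V(6) = (8*11*(12 + 11))*(-145) + 0 = (8*11*23)*(-145) + 0 = 2024*(-145) + 0 = -293480 + 0 = -293480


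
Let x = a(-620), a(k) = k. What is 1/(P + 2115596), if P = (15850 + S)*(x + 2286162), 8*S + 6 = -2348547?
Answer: -4/2538946435179 ≈ -1.5755e-12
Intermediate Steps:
S = -2348553/8 (S = -3/4 + (1/8)*(-2348547) = -3/4 - 2348547/8 = -2348553/8 ≈ -2.9357e+5)
x = -620
P = -2538954897563/4 (P = (15850 - 2348553/8)*(-620 + 2286162) = -2221753/8*2285542 = -2538954897563/4 ≈ -6.3474e+11)
1/(P + 2115596) = 1/(-2538954897563/4 + 2115596) = 1/(-2538946435179/4) = -4/2538946435179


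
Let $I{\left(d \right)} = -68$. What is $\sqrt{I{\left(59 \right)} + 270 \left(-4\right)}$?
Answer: $2 i \sqrt{287} \approx 33.882 i$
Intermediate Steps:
$\sqrt{I{\left(59 \right)} + 270 \left(-4\right)} = \sqrt{-68 + 270 \left(-4\right)} = \sqrt{-68 - 1080} = \sqrt{-1148} = 2 i \sqrt{287}$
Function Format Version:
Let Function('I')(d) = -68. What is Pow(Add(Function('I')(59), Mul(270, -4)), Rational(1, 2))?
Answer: Mul(2, I, Pow(287, Rational(1, 2))) ≈ Mul(33.882, I)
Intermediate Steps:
Pow(Add(Function('I')(59), Mul(270, -4)), Rational(1, 2)) = Pow(Add(-68, Mul(270, -4)), Rational(1, 2)) = Pow(Add(-68, -1080), Rational(1, 2)) = Pow(-1148, Rational(1, 2)) = Mul(2, I, Pow(287, Rational(1, 2)))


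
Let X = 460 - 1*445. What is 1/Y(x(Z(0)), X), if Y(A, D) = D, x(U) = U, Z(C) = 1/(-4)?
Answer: 1/15 ≈ 0.066667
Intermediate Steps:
Z(C) = -1/4
X = 15 (X = 460 - 445 = 15)
1/Y(x(Z(0)), X) = 1/15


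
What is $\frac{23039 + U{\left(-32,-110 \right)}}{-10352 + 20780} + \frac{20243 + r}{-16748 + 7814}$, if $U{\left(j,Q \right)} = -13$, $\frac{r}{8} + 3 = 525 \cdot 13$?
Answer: $- \frac{23937427}{3881823} \approx -6.1665$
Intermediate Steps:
$r = 54576$ ($r = -24 + 8 \cdot 525 \cdot 13 = -24 + 8 \cdot 6825 = -24 + 54600 = 54576$)
$\frac{23039 + U{\left(-32,-110 \right)}}{-10352 + 20780} + \frac{20243 + r}{-16748 + 7814} = \frac{23039 - 13}{-10352 + 20780} + \frac{20243 + 54576}{-16748 + 7814} = \frac{23026}{10428} + \frac{74819}{-8934} = 23026 \cdot \frac{1}{10428} + 74819 \left(- \frac{1}{8934}\right) = \frac{11513}{5214} - \frac{74819}{8934} = - \frac{23937427}{3881823}$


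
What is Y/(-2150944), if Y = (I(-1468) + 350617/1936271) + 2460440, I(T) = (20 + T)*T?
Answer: -8879940528801/4164810489824 ≈ -2.1321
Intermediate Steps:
I(T) = T*(20 + T)
Y = 8879940528801/1936271 (Y = (-1468*(20 - 1468) + 350617/1936271) + 2460440 = (-1468*(-1448) + 350617*(1/1936271)) + 2460440 = (2125664 + 350617/1936271) + 2460440 = 4115861909561/1936271 + 2460440 = 8879940528801/1936271 ≈ 4.5861e+6)
Y/(-2150944) = (8879940528801/1936271)/(-2150944) = (8879940528801/1936271)*(-1/2150944) = -8879940528801/4164810489824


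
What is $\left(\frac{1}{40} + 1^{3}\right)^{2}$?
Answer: $\frac{1681}{1600} \approx 1.0506$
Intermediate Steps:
$\left(\frac{1}{40} + 1^{3}\right)^{2} = \left(\frac{1}{40} + 1\right)^{2} = \left(\frac{41}{40}\right)^{2} = \frac{1681}{1600}$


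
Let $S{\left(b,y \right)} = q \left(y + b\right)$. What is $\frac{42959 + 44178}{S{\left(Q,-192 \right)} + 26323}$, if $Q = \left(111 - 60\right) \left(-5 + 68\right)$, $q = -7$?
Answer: $\frac{87137}{5176} \approx 16.835$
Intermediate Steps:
$Q = 3213$ ($Q = 51 \cdot 63 = 3213$)
$S{\left(b,y \right)} = - 7 b - 7 y$ ($S{\left(b,y \right)} = - 7 \left(y + b\right) = - 7 \left(b + y\right) = - 7 b - 7 y$)
$\frac{42959 + 44178}{S{\left(Q,-192 \right)} + 26323} = \frac{42959 + 44178}{\left(\left(-7\right) 3213 - -1344\right) + 26323} = \frac{87137}{\left(-22491 + 1344\right) + 26323} = \frac{87137}{-21147 + 26323} = \frac{87137}{5176}$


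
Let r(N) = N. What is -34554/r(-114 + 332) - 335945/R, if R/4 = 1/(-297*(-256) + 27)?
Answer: -2785128911403/436 ≈ -6.3879e+9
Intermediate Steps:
R = 4/76059 (R = 4/(-297*(-256) + 27) = 4/(76032 + 27) = 4/76059 ≈ 5.2591e-5)
-34554/r(-114 + 332) - 335945/R = -34554/(-114 + 332) - 335945/4/76059 = -34554/218 - 335945*76059/4 = -34554*1/218 - 25551640755/4 = -17277/109 - 25551640755/4 = -2785128911403/436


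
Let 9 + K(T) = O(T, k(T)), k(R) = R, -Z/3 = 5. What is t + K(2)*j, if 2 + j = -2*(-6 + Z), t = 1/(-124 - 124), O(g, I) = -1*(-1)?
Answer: -79361/248 ≈ -320.00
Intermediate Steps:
Z = -15 (Z = -3*5 = -15)
O(g, I) = 1
K(T) = -8 (K(T) = -9 + 1 = -8)
t = -1/248 (t = 1/(-248) = -1/248 ≈ -0.0040323)
j = 40 (j = -2 - 2*(-6 - 15) = -2 - 2*(-21) = -2 + 42 = 40)
t + K(2)*j = -1/248 - 8*40 = -1/248 - 320 = -79361/248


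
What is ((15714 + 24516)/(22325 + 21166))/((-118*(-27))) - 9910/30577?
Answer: -25405972925/78459634113 ≈ -0.32381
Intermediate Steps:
((15714 + 24516)/(22325 + 21166))/((-118*(-27))) - 9910/30577 = (40230/43491)/3186 - 9910*1/30577 = (40230*(1/43491))*(1/3186) - 9910/30577 = (13410/14497)*(1/3186) - 9910/30577 = 745/2565969 - 9910/30577 = -25405972925/78459634113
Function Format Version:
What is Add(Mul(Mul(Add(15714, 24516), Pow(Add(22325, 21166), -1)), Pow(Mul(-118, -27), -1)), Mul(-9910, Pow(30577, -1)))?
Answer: Rational(-25405972925, 78459634113) ≈ -0.32381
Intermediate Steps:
Add(Mul(Mul(Add(15714, 24516), Pow(Add(22325, 21166), -1)), Pow(Mul(-118, -27), -1)), Mul(-9910, Pow(30577, -1))) = Add(Mul(Mul(40230, Pow(43491, -1)), Pow(3186, -1)), Mul(-9910, Rational(1, 30577))) = Add(Mul(Mul(40230, Rational(1, 43491)), Rational(1, 3186)), Rational(-9910, 30577)) = Add(Mul(Rational(13410, 14497), Rational(1, 3186)), Rational(-9910, 30577)) = Add(Rational(745, 2565969), Rational(-9910, 30577)) = Rational(-25405972925, 78459634113)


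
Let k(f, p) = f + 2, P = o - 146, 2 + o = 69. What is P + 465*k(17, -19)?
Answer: 8756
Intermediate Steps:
o = 67 (o = -2 + 69 = 67)
P = -79 (P = 67 - 146 = -79)
k(f, p) = 2 + f
P + 465*k(17, -19) = -79 + 465*(2 + 17) = -79 + 465*19 = -79 + 8835 = 8756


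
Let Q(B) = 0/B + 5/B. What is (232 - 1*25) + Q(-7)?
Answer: 1444/7 ≈ 206.29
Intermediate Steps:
Q(B) = 5/B (Q(B) = 0 + 5/B = 5/B)
(232 - 1*25) + Q(-7) = (232 - 1*25) + 5/(-7) = (232 - 25) + 5*(-⅐) = 207 - 5/7 = 1444/7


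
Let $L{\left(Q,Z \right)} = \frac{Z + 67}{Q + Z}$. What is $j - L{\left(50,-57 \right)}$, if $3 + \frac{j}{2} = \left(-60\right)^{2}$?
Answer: $\frac{50368}{7} \approx 7195.4$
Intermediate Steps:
$L{\left(Q,Z \right)} = \frac{67 + Z}{Q + Z}$
$j = 7194$ ($j = -6 + 2 \left(-60\right)^{2} = -6 + 2 \cdot 3600 = -6 + 7200 = 7194$)
$j - L{\left(50,-57 \right)} = 7194 - \frac{67 - 57}{50 - 57} = 7194 - \frac{1}{-7} \cdot 10 = 7194 - \left(- \frac{1}{7}\right) 10 = 7194 - - \frac{10}{7} = 7194 + \frac{10}{7} = \frac{50368}{7}$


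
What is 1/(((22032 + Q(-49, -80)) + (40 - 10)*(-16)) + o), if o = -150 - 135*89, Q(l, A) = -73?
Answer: 1/9314 ≈ 0.00010737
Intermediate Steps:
o = -12165 (o = -150 - 12015 = -12165)
1/(((22032 + Q(-49, -80)) + (40 - 10)*(-16)) + o) = 1/(((22032 - 73) + (40 - 10)*(-16)) - 12165) = 1/((21959 + 30*(-16)) - 12165) = 1/((21959 - 480) - 12165) = 1/(21479 - 12165) = 1/9314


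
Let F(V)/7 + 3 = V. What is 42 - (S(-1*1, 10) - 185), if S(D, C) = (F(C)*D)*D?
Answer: 178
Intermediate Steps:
F(V) = -21 + 7*V
S(D, C) = D²*(-21 + 7*C) (S(D, C) = ((-21 + 7*C)*D)*D = (D*(-21 + 7*C))*D = D²*(-21 + 7*C))
42 - (S(-1*1, 10) - 185) = 42 - (7*(-1*1)²*(-3 + 10) - 185) = 42 - (7*(-1)²*7 - 185) = 42 - (7*1*7 - 185) = 42 - (49 - 185) = 42 - 1*(-136) = 42 + 136 = 178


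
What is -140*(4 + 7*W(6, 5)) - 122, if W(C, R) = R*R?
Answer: -25182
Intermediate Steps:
W(C, R) = R²
-140*(4 + 7*W(6, 5)) - 122 = -140*(4 + 7*5²) - 122 = -140*(4 + 7*25) - 122 = -140*(4 + 175) - 122 = -140*179 - 122 = -25060 - 122 = -25182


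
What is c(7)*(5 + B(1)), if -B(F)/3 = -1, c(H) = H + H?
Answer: 112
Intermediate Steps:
c(H) = 2*H
B(F) = 3 (B(F) = -3*(-1) = 3)
c(7)*(5 + B(1)) = (2*7)*(5 + 3) = 14*8 = 112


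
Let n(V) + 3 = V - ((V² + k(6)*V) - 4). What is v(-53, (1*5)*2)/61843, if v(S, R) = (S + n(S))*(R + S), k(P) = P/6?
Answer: 123023/61843 ≈ 1.9893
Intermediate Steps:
k(P) = P/6 (k(P) = P*(⅙) = P/6)
n(V) = 1 - V² (n(V) = -3 + (V - ((V² + ((⅙)*6)*V) - 4)) = -3 + (V - ((V² + 1*V) - 4)) = -3 + (V - ((V² + V) - 4)) = -3 + (V - ((V + V²) - 4)) = -3 + (V - (-4 + V + V²)) = -3 + (V + (4 - V - V²)) = -3 + (4 - V²) = 1 - V²)
v(S, R) = (R + S)*(1 + S - S²) (v(S, R) = (S + (1 - S²))*(R + S) = (1 + S - S²)*(R + S) = (R + S)*(1 + S - S²))
v(-53, (1*5)*2)/61843 = ((1*5)*2 - 53 + (-53)² - 1*(-53)³ + ((1*5)*2)*(-53) - 1*(1*5)*2*(-53)²)/61843 = (5*2 - 53 + 2809 - 1*(-148877) + (5*2)*(-53) - 1*5*2*2809)*(1/61843) = (10 - 53 + 2809 + 148877 + 10*(-53) - 1*10*2809)*(1/61843) = (10 - 53 + 2809 + 148877 - 530 - 28090)*(1/61843) = 123023*(1/61843) = 123023/61843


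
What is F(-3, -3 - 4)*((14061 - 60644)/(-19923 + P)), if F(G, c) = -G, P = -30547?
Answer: 139749/50470 ≈ 2.7690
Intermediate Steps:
F(-3, -3 - 4)*((14061 - 60644)/(-19923 + P)) = (-1*(-3))*((14061 - 60644)/(-19923 - 30547)) = 3*(-46583/(-50470)) = 3*(-46583*(-1/50470)) = 3*(46583/50470) = 139749/50470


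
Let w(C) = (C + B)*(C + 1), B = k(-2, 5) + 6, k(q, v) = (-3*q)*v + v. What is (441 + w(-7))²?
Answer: 56169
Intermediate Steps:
k(q, v) = v - 3*q*v (k(q, v) = -3*q*v + v = v - 3*q*v)
B = 41 (B = 5*(1 - 3*(-2)) + 6 = 5*(1 + 6) + 6 = 5*7 + 6 = 35 + 6 = 41)
w(C) = (1 + C)*(41 + C) (w(C) = (C + 41)*(C + 1) = (41 + C)*(1 + C) = (1 + C)*(41 + C))
(441 + w(-7))² = (441 + (41 + (-7)² + 42*(-7)))² = (441 + (41 + 49 - 294))² = (441 - 204)² = 237² = 56169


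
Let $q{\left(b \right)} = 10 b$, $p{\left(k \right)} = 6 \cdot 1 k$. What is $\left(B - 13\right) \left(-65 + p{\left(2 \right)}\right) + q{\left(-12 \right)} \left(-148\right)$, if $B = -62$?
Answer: $21735$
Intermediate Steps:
$p{\left(k \right)} = 6 k$
$\left(B - 13\right) \left(-65 + p{\left(2 \right)}\right) + q{\left(-12 \right)} \left(-148\right) = \left(-62 - 13\right) \left(-65 + 6 \cdot 2\right) + 10 \left(-12\right) \left(-148\right) = - 75 \left(-65 + 12\right) - -17760 = \left(-75\right) \left(-53\right) + 17760 = 3975 + 17760 = 21735$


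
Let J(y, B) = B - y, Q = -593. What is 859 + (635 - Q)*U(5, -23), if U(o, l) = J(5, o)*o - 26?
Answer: -31069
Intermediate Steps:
U(o, l) = -26 + o*(-5 + o) (U(o, l) = (o - 1*5)*o - 26 = (o - 5)*o - 26 = (-5 + o)*o - 26 = o*(-5 + o) - 26 = -26 + o*(-5 + o))
859 + (635 - Q)*U(5, -23) = 859 + (635 - 1*(-593))*(-26 + 5*(-5 + 5)) = 859 + (635 + 593)*(-26 + 5*0) = 859 + 1228*(-26 + 0) = 859 + 1228*(-26) = 859 - 31928 = -31069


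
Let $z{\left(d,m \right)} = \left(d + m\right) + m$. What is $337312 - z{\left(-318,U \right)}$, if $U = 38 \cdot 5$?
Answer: $337250$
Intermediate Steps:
$U = 190$
$z{\left(d,m \right)} = d + 2 m$
$337312 - z{\left(-318,U \right)} = 337312 - \left(-318 + 2 \cdot 190\right) = 337312 - \left(-318 + 380\right) = 337312 - 62 = 337250$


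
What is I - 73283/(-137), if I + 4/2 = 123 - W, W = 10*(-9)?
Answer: 102190/137 ≈ 745.91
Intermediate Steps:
W = -90
I = 211 (I = -2 + (123 - 1*(-90)) = -2 + (123 + 90) = -2 + 213 = 211)
I - 73283/(-137) = 211 - 73283/(-137) = 211 - 73283*(-1)/137 = 211 - 361*(-203/137) = 211 + 73283/137 = 102190/137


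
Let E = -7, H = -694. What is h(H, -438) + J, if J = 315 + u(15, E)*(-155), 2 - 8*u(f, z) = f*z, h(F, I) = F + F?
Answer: -25169/8 ≈ -3146.1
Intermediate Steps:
h(F, I) = 2*F
u(f, z) = ¼ - f*z/8
J = -14065/8 (J = 315 + (¼ - ⅛*15*(-7))*(-155) = 315 + (¼ + 105/8)*(-155) = 315 + (107/8)*(-155) = 315 - 16585/8 = -14065/8 ≈ -1758.1)
h(H, -438) + J = 2*(-694) - 14065/8 = -1388 - 14065/8 = -25169/8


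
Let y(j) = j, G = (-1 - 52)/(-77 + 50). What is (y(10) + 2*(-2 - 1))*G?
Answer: 212/27 ≈ 7.8519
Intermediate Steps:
G = 53/27 (G = -53/(-27) = -53*(-1/27) = 53/27 ≈ 1.9630)
(y(10) + 2*(-2 - 1))*G = (10 + 2*(-2 - 1))*(53/27) = (10 + 2*(-3))*(53/27) = (10 - 6)*(53/27) = 4*(53/27) = 212/27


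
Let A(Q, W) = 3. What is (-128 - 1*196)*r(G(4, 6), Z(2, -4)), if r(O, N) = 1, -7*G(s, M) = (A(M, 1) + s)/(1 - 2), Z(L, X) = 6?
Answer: -324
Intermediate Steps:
G(s, M) = 3/7 + s/7 (G(s, M) = -(3 + s)/(7*(1 - 2)) = -(3 + s)/(7*(-1)) = -(3 + s)*(-1)/7 = -(-3 - s)/7 = 3/7 + s/7)
(-128 - 1*196)*r(G(4, 6), Z(2, -4)) = (-128 - 1*196)*1 = (-128 - 196)*1 = -324*1 = -324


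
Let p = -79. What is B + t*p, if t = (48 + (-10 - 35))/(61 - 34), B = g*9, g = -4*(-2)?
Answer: 569/9 ≈ 63.222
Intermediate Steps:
g = 8
B = 72 (B = 8*9 = 72)
t = ⅑ (t = (48 - 45)/27 = 3*(1/27) = ⅑ ≈ 0.11111)
B + t*p = 72 + (⅑)*(-79) = 72 - 79/9 = 569/9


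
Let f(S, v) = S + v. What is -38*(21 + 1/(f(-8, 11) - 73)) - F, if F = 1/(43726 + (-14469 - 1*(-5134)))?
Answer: -137126748/171955 ≈ -797.46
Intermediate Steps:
F = 1/34391 (F = 1/(43726 + (-14469 + 5134)) = 1/(43726 - 9335) = 1/34391 ≈ 2.9077e-5)
-38*(21 + 1/(f(-8, 11) - 73)) - F = -38*(21 + 1/((-8 + 11) - 73)) - 1*1/34391 = -38*(21 + 1/(3 - 73)) - 1/34391 = -38*(21 + 1/(-70)) - 1/34391 = -38*(21 - 1/70) - 1/34391 = -38*1469/70 - 1/34391 = -27911/35 - 1/34391 = -137126748/171955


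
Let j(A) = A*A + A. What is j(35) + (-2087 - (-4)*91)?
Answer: -463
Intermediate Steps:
j(A) = A + A² (j(A) = A² + A = A + A²)
j(35) + (-2087 - (-4)*91) = 35*(1 + 35) + (-2087 - (-4)*91) = 35*36 + (-2087 - 1*(-364)) = 1260 + (-2087 + 364) = 1260 - 1723 = -463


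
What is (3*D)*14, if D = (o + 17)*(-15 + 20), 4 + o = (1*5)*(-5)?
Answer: -2520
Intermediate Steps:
o = -29 (o = -4 + (1*5)*(-5) = -4 + 5*(-5) = -4 - 25 = -29)
D = -60 (D = (-29 + 17)*(-15 + 20) = -12*5 = -60)
(3*D)*14 = (3*(-60))*14 = -180*14 = -2520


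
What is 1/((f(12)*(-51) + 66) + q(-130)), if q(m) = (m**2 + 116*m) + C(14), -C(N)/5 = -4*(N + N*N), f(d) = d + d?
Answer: 1/4862 ≈ 0.00020568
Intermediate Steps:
f(d) = 2*d
C(N) = 20*N + 20*N**2 (C(N) = -(-20)*(N + N*N) = -(-20)*(N + N**2) = -5*(-4*N - 4*N**2) = 20*N + 20*N**2)
q(m) = 4200 + m**2 + 116*m (q(m) = (m**2 + 116*m) + 20*14*(1 + 14) = (m**2 + 116*m) + 20*14*15 = (m**2 + 116*m) + 4200 = 4200 + m**2 + 116*m)
1/((f(12)*(-51) + 66) + q(-130)) = 1/(((2*12)*(-51) + 66) + (4200 + (-130)**2 + 116*(-130))) = 1/((24*(-51) + 66) + (4200 + 16900 - 15080)) = 1/((-1224 + 66) + 6020) = 1/(-1158 + 6020) = 1/4862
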